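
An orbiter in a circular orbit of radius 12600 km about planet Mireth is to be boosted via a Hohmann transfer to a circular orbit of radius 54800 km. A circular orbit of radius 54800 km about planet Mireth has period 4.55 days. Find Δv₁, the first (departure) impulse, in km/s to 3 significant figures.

Δv₁ = 0.503 km/s

From Kepler's third law T² = 4π²r³/μ at r = 54800 km, T = 4.55 days = 4.55 × 86400 s = 3.9312×10^5 s: μ = 4π²r³/T² = 42038.9 km³/s².
Semi-major axis of the transfer orbit: a_t = (12600 + 54800)/2 = 33700 km.
On the circular orbit at r = 12600 km, v_c = √(μ/r) = 1.82659 km/s.
Vis-viva on the transfer ellipse at r = 12600 km gives v_t = √[μ(2/r − 1/a_t)] = 2.32925 km/s.
Δv₁ = |v_t − v_c| = |2.32925 − 1.82659| = 0.5027 km/s.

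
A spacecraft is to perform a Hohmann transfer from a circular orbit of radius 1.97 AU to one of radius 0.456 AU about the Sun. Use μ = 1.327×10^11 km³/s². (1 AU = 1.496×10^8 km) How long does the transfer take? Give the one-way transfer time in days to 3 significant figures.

In km: r₁ = 1.97 × 1.496×10^8 = 2.94712×10^8 km; r₂ = 0.456 × 1.496×10^8 = 6.82176×10^7 km.
Semi-major axis of the transfer orbit: a_t = (2.94712×10^8 + 6.82176×10^7)/2 = 1.814648×10^8 km.
Transfer time t = π√(a_t³/μ) = π√((1.814648×10^8)³ / 1.327×10^11) = 2.108×10^7 s.
Converting: 2.108×10^7 s ÷ 86400 s/day = 244 days.

t = 244 days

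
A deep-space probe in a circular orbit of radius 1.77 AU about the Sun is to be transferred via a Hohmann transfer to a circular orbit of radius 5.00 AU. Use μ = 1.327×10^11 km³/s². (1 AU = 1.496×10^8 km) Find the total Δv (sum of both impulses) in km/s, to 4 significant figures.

In km: r₁ = 1.77 × 1.496×10^8 = 2.64792×10^8 km; r₂ = 5.00 × 1.496×10^8 = 7.480×10^8 km.
The Hohmann ellipse has a_t = (r₁ + r₂)/2 = 5.06396×10^8 km.
At r₁ the circular-orbit speed is v₁ = √(μ/r₁) = 22.3863 km/s.
On the transfer ellipse at r₁, vis-viva gives v_p = √[μ(2/r₁ − 1/a_t)] = 27.2075 km/s.
First burn Δv₁ = |v_p − v₁| = 4.821 km/s.
Circular speed at r₂: v₂ = √(μ/r₂) = 13.3194 km/s.
Transfer-orbit speed at r₂: v_a = √[μ(2/r₂ − 1/a_t)] = 9.63146 km/s.
Second burn Δv₂ = |v₂ − v_a| = 3.688 km/s.
Δv = Δv₁ + Δv₂ = 4.821 + 3.688 = 8.509 km/s.

Δv = 8.509 km/s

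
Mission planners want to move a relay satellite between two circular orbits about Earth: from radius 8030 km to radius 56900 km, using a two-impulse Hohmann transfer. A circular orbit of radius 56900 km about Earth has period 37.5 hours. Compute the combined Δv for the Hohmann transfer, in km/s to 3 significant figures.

From Kepler's third law T² = 4π²r³/μ at r = 56900 km, T = 37.5 hours = 37.5 × 3600 s = 1.350×10^5 s: μ = 4π²r³/T² = 3.99052×10^5 km³/s².
Transfer-ellipse semi-major axis a_t = (r₁ + r₂)/2 = (8030 + 56900)/2 = 32465 km.
At r₁ the circular-orbit speed is v₁ = √(μ/r₁) = 7.0495 km/s.
Transfer-orbit speed at r₁ (v² = μ(2/r − 1/a)): v_p = √[μ(2/r₁ − 1/a_t)] = 9.3327 km/s.
First burn Δv₁ = |v_p − v₁| = 2.283 km/s.
Circular speed at r₂: v₂ = √(μ/r₂) = 2.648 km/s.
Transfer-orbit speed at r₂: v_a = √[μ(2/r₂ − 1/a_t)] = 1.317 km/s.
Second burn Δv₂ = |v₂ − v_a| = 1.331 km/s.
Δv = Δv₁ + Δv₂ = 2.283 + 1.331 = 3.614 km/s.

Δv = 3.61 km/s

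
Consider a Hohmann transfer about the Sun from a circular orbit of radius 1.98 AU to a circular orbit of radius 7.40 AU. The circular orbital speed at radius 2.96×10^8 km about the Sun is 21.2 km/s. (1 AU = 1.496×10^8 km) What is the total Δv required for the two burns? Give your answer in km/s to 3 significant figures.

Δv = 9.27 km/s

From the circular-orbit relation v² = μ/r at r = 2.96×10^8 km: μ = v²r = (21.2)² × 2.96×10^8 = 1.33034×10^11 km³/s².
In km: r₁ = 1.98 × 1.496×10^8 = 2.96208×10^8 km; r₂ = 7.40 × 1.496×10^8 = 1.10704×10^9 km.
The Hohmann ellipse has a_t = (r₁ + r₂)/2 = 7.01624×10^8 km.
Circular speed at r₁: v₁ = √(μ/r₁) = √(1.33034×10^11/2.96208×10^8) = 21.1926 km/s.
On the transfer ellipse at r₁, v² = μ(2/r − 1/a) gives v_p = √[μ(2/r₁ − 1/a_t)] = 26.6203 km/s.
First burn Δv₁ = |v_p − v₁| = 5.4277 km/s.
Circular speed at r₂: v₂ = √(μ/r₂) = 10.96226 km/s.
Transfer-orbit speed at r₂: v_a = √[μ(2/r₂ − 1/a_t)] = 7.122726 km/s.
Second burn Δv₂ = |v₂ − v_a| = 3.8395 km/s.
Total Δv = Δv₁ + Δv₂ = 9.267 km/s.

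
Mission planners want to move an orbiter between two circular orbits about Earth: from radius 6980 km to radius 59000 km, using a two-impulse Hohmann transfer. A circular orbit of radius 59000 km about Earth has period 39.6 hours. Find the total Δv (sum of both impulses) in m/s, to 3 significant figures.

Δv = 3950 m/s

From Kepler's third law T² = 4π²r³/μ at r = 59000 km, T = 39.6 hours = 39.6 × 3600 s = 1.4256×10^5 s: μ = 4π²r³/T² = 3.98952×10^5 km³/s².
Semi-major axis of the transfer orbit: a_t = (6980 + 59000)/2 = 32990 km.
At r₁ the circular-orbit speed is v₁ = √(μ/r₁) = 7.560 km/s.
On the transfer ellipse at r₁, vis-viva gives v_p = √[μ(2/r₁ − 1/a_t)] = 10.11 km/s.
First burn Δv₁ = |v_p − v₁| = 2.550 km/s.
Circular speed at r₂: v₂ = √(μ/r₂) = 2.600 km/s.
Transfer-orbit speed at r₂: v_a = √[μ(2/r₂ − 1/a_t)] = 1.196 km/s.
Second burn Δv₂ = |v₂ − v_a| = 1.404 km/s.
Total Δv = Δv₁ + Δv₂ = 3.954 km/s.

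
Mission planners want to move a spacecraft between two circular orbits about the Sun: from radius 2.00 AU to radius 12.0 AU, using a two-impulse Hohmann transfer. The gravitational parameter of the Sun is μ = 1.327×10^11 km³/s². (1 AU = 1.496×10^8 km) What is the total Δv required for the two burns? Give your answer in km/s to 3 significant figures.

Δv = 10.5 km/s

In km: r₁ = 2.00 × 1.496×10^8 = 2.992×10^8 km; r₂ = 12.0 × 1.496×10^8 = 1.7952×10^9 km.
Transfer-ellipse semi-major axis a_t = (r₁ + r₂)/2 = (2.992×10^8 + 1.7952×10^9)/2 = 1.0472×10^9 km.
At r₁ the circular-orbit speed is v₁ = √(μ/r₁) = 21.060 km/s.
Transfer-orbit speed at r₁ (vis-viva): v_p = √[μ(2/r₁ − 1/a_t)] = 27.574 km/s.
First burn Δv₁ = |v_p − v₁| = 6.514 km/s.
At r₂, v₂ = √(μ/r₂) = 8.598 km/s.
Transfer-orbit speed at r₂: v_a = √[μ(2/r₂ − 1/a_t)] = 4.596 km/s.
Second burn Δv₂ = |v₂ − v_a| = 4.002 km/s.
Δv = Δv₁ + Δv₂ = 6.514 + 4.002 = 10.52 km/s.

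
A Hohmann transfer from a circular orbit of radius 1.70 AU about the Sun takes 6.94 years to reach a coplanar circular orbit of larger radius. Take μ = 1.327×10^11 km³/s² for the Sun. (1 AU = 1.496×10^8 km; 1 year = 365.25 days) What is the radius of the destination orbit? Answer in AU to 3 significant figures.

In km: r₁ = 1.70 × 1.496×10^8 = 2.5432×10^8 km.
Transfer time t = 6.94 years × 365.25 × 86400 s = 2.19009744×10^8 s, and t = π√(a_t³/μ).
So a_t = (μ t²/π²)^(1/3) = (1.327×10^11 × (2.19009744×10^8)² / π²)^(1/3) = 8.6397×10^8 km.
Since a_t = (r₁ + r₂)/2, r₂ = 2a_t − r₁ = 2×8.6397×10^8 − 2.5432×10^8 = 1.47362×10^9 km.
In AU: r₂ = 1.47362×10^9 / 1.496×10^8 = 9.85 AU.

r₂ = 9.85 AU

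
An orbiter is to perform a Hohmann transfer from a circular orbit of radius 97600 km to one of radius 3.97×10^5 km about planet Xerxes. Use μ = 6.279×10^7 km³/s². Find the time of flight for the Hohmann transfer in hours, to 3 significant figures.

The Hohmann ellipse has a_t = (r₁ + r₂)/2 = 2.473×10^5 km.
By Kepler's third law the transfer-orbit period is T = 2π√(a_t³/μ), so t = T/2 = 48760 s.
Converting: 48760 s ÷ 3600 s/hour = 13.5 hours.

t = 13.5 hours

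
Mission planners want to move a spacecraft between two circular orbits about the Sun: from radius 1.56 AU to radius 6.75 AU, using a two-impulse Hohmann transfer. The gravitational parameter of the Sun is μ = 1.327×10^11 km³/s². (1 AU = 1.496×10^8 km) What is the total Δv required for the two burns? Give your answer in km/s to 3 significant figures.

In km: r₁ = 1.56 × 1.496×10^8 = 2.33376×10^8 km; r₂ = 6.75 × 1.496×10^8 = 1.0098×10^9 km.
The Hohmann ellipse has a_t = (r₁ + r₂)/2 = 6.21588×10^8 km.
Circular speed at r₁: v₁ = √(μ/r₁) = √(1.327×10^11/2.33376×10^8) = 23.846 km/s.
On the transfer ellipse at r₁, v² = μ(2/r − 1/a) gives v_p = √[μ(2/r₁ − 1/a_t)] = 30.393 km/s.
First burn Δv₁ = |v_p − v₁| = 6.547 km/s.
At r₂, v₂ = √(μ/r₂) = 11.4635 km/s.
Transfer-orbit speed at r₂: v_a = √[μ(2/r₂ − 1/a_t)] = 7.02416 km/s.
Second burn Δv₂ = |v₂ − v_a| = 4.439 km/s.
Δv = Δv₁ + Δv₂ = 6.547 + 4.439 = 10.99 km/s.

Δv = 11.0 km/s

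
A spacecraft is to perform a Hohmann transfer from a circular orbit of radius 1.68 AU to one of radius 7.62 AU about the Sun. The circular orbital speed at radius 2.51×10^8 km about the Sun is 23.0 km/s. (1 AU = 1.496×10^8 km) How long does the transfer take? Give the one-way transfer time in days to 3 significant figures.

From the circular-orbit relation v² = μ/r at r = 2.51×10^8 km: μ = v²r = (23.0)² × 2.51×10^8 = 1.32779×10^11 km³/s².
In km: r₁ = 1.68 × 1.496×10^8 = 2.51328×10^8 km; r₂ = 7.62 × 1.496×10^8 = 1.139952×10^9 km.
Transfer-ellipse semi-major axis a_t = (r₁ + r₂)/2 = (2.51328×10^8 + 1.139952×10^9)/2 = 6.9564×10^8 km.
By Kepler's third law the transfer-orbit period is T = 2π√(a_t³/μ), so t = T/2 = 1.582×10^8 s.
Converting: 1.582×10^8 s ÷ 86400 s/day = 1830 days.

t = 1830 days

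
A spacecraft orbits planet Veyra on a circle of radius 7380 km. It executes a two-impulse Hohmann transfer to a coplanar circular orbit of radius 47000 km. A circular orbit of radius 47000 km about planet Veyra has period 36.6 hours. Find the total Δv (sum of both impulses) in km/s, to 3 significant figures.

From Kepler's third law T² = 4π²r³/μ at r = 47000 km, T = 36.6 hours = 36.6 × 3600 s = 1.3176×10^5 s: μ = 4π²r³/T² = 2.36095×10^5 km³/s².
Semi-major axis of the transfer orbit: a_t = (7380 + 47000)/2 = 27190 km.
At r₁ the circular-orbit speed is v₁ = √(μ/r₁) = 5.656 km/s.
On the transfer ellipse at r₁, v² = μ(2/r − 1/a) gives v_p = √[μ(2/r₁ − 1/a_t)] = 7.436 km/s.
First burn Δv₁ = |v_p − v₁| = 1.780 km/s.
At r₂, v₂ = √(μ/r₂) = 2.2413 km/s.
Transfer-orbit speed at r₂: v_a = √[μ(2/r₂ − 1/a_t)] = 1.1677 km/s.
Second burn Δv₂ = |v₂ − v_a| = 1.074 km/s.
Δv = Δv₁ + Δv₂ = 1.780 + 1.074 = 2.854 km/s.

Δv = 2.85 km/s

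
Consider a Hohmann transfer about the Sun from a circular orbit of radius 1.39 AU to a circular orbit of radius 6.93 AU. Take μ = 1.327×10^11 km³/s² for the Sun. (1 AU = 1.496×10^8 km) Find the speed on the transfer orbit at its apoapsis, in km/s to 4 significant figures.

In km: r₁ = 1.39 × 1.496×10^8 = 2.07944×10^8 km; r₂ = 6.93 × 1.496×10^8 = 1.036728×10^9 km.
The Hohmann ellipse has a_t = (r₁ + r₂)/2 = 6.22336×10^8 km.
At apoapsis, r = 1.036728×10^9 km.
Vis-viva: v = √[μ(2/r − 1/a_t)] = √[1.327×10^11 × (2/1.036728×10^9 − 1/6.22336×10^8)] = 6.540 km/s.

v = 6.540 km/s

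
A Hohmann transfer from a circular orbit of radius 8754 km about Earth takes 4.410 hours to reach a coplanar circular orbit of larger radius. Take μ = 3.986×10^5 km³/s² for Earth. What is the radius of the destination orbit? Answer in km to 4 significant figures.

Transfer time t = 4.410 hours = 15876 s, and t = π√(a_t³/μ).
So a_t = (μ t²/π²)^(1/3) = (3.986×10^5 × (15876)² / π²)^(1/3) = 21672 km.
Since a_t = (r₁ + r₂)/2, r₂ = 2a_t − r₁ = 2×21672 − 8754 = 34590 km.

r₂ = 34590 km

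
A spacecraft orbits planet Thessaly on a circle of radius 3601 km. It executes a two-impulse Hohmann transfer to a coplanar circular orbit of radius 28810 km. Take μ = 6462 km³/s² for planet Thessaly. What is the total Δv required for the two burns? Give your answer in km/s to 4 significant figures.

Δv = 0.6969 km/s

Semi-major axis of the transfer orbit: a_t = (3601 + 28810)/2 = 16205.5 km.
At r₁ the circular-orbit speed is v₁ = √(μ/r₁) = 1.33959 km/s.
Transfer-orbit speed at r₁ (vis-viva): v_p = √[μ(2/r₁ − 1/a_t)] = 1.78613 km/s.
First burn Δv₁ = |v_p − v₁| = 0.44654 km/s.
Circular speed at r₂: v₂ = √(μ/r₂) = 0.47360 km/s.
Transfer-orbit speed at r₂: v_a = √[μ(2/r₂ − 1/a_t)] = 0.22325 km/s.
Second burn Δv₂ = |v₂ − v_a| = 0.25035 km/s.
Δv = Δv₁ + Δv₂ = 0.44654 + 0.25035 = 0.6969 km/s.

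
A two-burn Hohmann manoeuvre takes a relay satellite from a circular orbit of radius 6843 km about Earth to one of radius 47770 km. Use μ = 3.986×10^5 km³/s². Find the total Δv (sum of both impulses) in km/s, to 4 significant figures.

Δv = 3.905 km/s

Semi-major axis of the transfer orbit: a_t = (6843 + 47770)/2 = 27306.5 km.
At r₁ the circular-orbit speed is v₁ = √(μ/r₁) = 7.63212 km/s.
On the transfer ellipse at r₁, v² = μ(2/r − 1/a) gives v_p = √[μ(2/r₁ − 1/a_t)] = 10.0946 km/s.
First burn Δv₁ = |v_p − v₁| = 2.462 km/s.
At r₂, v₂ = √(μ/r₂) = 2.889 km/s.
Transfer-orbit speed at r₂: v_a = √[μ(2/r₂ − 1/a_t)] = 1.446 km/s.
Second burn Δv₂ = |v₂ − v_a| = 1.443 km/s.
Total Δv = Δv₁ + Δv₂ = 3.905 km/s.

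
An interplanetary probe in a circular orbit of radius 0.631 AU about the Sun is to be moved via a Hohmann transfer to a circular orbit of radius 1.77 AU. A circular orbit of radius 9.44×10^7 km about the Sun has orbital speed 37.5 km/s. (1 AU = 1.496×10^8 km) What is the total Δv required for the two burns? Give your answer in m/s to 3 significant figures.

From the circular-orbit relation v² = μ/r at r = 9.44×10^7 km: μ = v²r = (37.5)² × 9.44×10^7 = 1.32750×10^11 km³/s².
In km: r₁ = 0.631 × 1.496×10^8 = 9.43976×10^7 km; r₂ = 1.77 × 1.496×10^8 = 2.64792×10^8 km.
Semi-major axis of the transfer orbit: a_t = (9.43976×10^7 + 2.64792×10^8)/2 = 1.795948×10^8 km.
Circular speed at r₁: v₁ = √(μ/r₁) = √(1.32750×10^11/9.43976×10^7) = 37.5005 km/s.
Transfer-orbit speed at r₁ (vis-viva): v_p = √[μ(2/r₁ − 1/a_t)] = 45.5347 km/s.
First burn Δv₁ = |v_p − v₁| = 8.034 km/s.
At r₂, v₂ = √(μ/r₂) = 22.391 km/s.
Transfer-orbit speed at r₂: v_a = √[μ(2/r₂ − 1/a_t)] = 16.233 km/s.
Second burn Δv₂ = |v₂ − v_a| = 6.158 km/s.
Δv = Δv₁ + Δv₂ = 8.034 + 6.158 = 14.19 km/s.

Δv = 14200 m/s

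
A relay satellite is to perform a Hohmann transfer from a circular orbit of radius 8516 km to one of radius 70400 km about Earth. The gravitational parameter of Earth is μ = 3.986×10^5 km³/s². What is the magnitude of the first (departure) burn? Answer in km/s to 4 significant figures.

Δv₁ = 2.297 km/s

Transfer-ellipse semi-major axis a_t = (r₁ + r₂)/2 = (8516 + 70400)/2 = 39458 km.
Circular speed at r = 8516 km: v_c = √(μ/r) = 6.841 km/s.
Transfer-orbit speed at the same r (vis-viva, a = a_t): v_t = √[μ(2/r − 1/a_t)] = 9.138 km/s.
Δv₁ = |v_t − v_c| = |9.138 − 6.841| = 2.297 km/s.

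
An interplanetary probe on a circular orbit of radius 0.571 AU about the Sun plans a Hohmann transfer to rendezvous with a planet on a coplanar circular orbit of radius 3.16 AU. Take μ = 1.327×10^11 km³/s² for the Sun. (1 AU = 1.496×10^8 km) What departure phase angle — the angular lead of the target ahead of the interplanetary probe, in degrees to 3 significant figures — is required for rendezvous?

In km: r₁ = 0.571 × 1.496×10^8 = 8.54216×10^7 km; r₂ = 3.16 × 1.496×10^8 = 4.72736×10^8 km.
Transfer-ellipse semi-major axis a_t = (r₁ + r₂)/2 = (8.54216×10^7 + 4.72736×10^8)/2 = 2.790788×10^8 km.
The half-period of the transfer ellipse is t = π√(a_t³/μ) = 4.021×10^7 s.
Target angular speed ω₂ = √(μ/r₂³) = 3.544×10^-8 rad/s.
Angle swept by the target during transfer: ω₂·t = 1.425 rad = 81.646°.
Arrival is 180° from departure on the ellipse, so φ = 180° − 81.646° = 98.4°.

φ = 98.4°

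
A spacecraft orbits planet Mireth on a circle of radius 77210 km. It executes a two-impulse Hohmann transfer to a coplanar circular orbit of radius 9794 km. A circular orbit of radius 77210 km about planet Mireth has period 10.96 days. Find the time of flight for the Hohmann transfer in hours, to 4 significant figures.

t = 55.62 hours

From Kepler's third law T² = 4π²r³/μ at r = 77210 km, T = 10.96 days = 10.96 × 86400 s = 9.46944×10^5 s: μ = 4π²r³/T² = 20264.3 km³/s².
The Hohmann ellipse has a_t = (r₁ + r₂)/2 = 43502 km.
By Kepler's third law the transfer-orbit period is T = 2π√(a_t³/μ), so t = T/2 = 2.0024×10^5 s.
Converting: 2.0024×10^5 s ÷ 3600 s/hour = 55.62 hours.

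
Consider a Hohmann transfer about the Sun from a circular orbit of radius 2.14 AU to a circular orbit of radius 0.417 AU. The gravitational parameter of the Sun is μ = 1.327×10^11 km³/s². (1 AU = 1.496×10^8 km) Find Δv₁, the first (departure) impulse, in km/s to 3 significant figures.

In km: r₁ = 2.14 × 1.496×10^8 = 3.20144×10^8 km; r₂ = 0.417 × 1.496×10^8 = 6.23832×10^7 km.
The Hohmann ellipse has a_t = (r₁ + r₂)/2 = 1.912636×10^8 km.
On the circular orbit at r = 3.20144×10^8 km, v_c = √(μ/r) = 20.359 km/s.
Vis-viva on the transfer ellipse at r = 3.20144×10^8 km gives v_t = √[μ(2/r − 1/a_t)] = 11.627 km/s.
Δv₁ = |v_t − v_c| = |11.627 − 20.359| = 8.732 km/s.

Δv₁ = 8.73 km/s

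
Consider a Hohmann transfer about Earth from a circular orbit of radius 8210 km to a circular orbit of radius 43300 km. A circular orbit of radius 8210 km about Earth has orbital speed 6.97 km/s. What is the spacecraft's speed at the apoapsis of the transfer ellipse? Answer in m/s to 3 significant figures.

From the circular-orbit relation v² = μ/r at r = 8210 km: μ = v²r = (6.97)² × 8210 = 3.98849×10^5 km³/s².
Semi-major axis of the transfer orbit: a_t = (8210 + 43300)/2 = 25755 km.
The apoapsis of the transfer ellipse is at r = 43300 km.
Vis-viva: v = √[μ(2/r − 1/a_t)] = √[3.98849×10^5 × (2/43300 − 1/25755)] = 1.714 km/s.

v = 1710 m/s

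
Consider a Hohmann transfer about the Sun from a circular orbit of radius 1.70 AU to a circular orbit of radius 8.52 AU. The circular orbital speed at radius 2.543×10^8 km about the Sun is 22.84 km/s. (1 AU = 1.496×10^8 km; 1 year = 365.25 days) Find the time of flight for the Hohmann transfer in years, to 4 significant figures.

From the circular-orbit relation v² = μ/r at r = 2.543×10^8 km: μ = v²r = (22.84)² × 2.543×10^8 = 1.32660×10^11 km³/s².
In km: r₁ = 1.70 × 1.496×10^8 = 2.5432×10^8 km; r₂ = 8.52 × 1.496×10^8 = 1.274592×10^9 km.
Semi-major axis of the transfer orbit: a_t = (2.5432×10^8 + 1.274592×10^9)/2 = 7.64456×10^8 km.
By Kepler's third law the transfer-orbit period is T = 2π√(a_t³/μ), so t = T/2 = 1.823×10^8 s.
Converting: 1.823×10^8 s ÷ 3.15576×10^7 s/year (365.25 × 86400) = 5.777 years.

t = 5.777 years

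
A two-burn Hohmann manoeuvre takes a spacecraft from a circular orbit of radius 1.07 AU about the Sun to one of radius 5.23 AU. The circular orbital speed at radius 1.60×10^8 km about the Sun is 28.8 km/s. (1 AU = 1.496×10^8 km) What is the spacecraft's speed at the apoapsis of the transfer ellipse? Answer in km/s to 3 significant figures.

From the circular-orbit relation v² = μ/r at r = 1.60×10^8 km: μ = v²r = (28.8)² × 1.60×10^8 = 1.32710×10^11 km³/s².
In km: r₁ = 1.07 × 1.496×10^8 = 1.60072×10^8 km; r₂ = 5.23 × 1.496×10^8 = 7.82408×10^8 km.
The Hohmann ellipse has a_t = (r₁ + r₂)/2 = 4.7124×10^8 km.
At apoapsis, r = 7.82408×10^8 km.
Vis-viva: v = √[μ(2/r − 1/a_t)] = √[1.32710×10^11 × (2/7.82408×10^8 − 1/4.7124×10^8)] = 7.591 km/s.

v = 7.59 km/s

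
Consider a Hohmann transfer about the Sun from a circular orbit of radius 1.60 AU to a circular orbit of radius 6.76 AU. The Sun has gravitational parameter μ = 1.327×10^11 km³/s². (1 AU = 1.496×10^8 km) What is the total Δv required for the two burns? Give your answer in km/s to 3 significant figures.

Δv = 10.8 km/s

In km: r₁ = 1.60 × 1.496×10^8 = 2.3936×10^8 km; r₂ = 6.76 × 1.496×10^8 = 1.011296×10^9 km.
The Hohmann ellipse has a_t = (r₁ + r₂)/2 = 6.25328×10^8 km.
Circular speed at r₁: v₁ = √(μ/r₁) = √(1.327×10^11/2.3936×10^8) = 23.5456 km/s.
On the transfer ellipse at r₁, vis-viva equation gives v_p = √[μ(2/r₁ − 1/a_t)] = 29.9430 km/s.
First burn Δv₁ = |v_p − v₁| = 6.3974 km/s.
Circular speed at r₂: v₂ = √(μ/r₂) = 11.455 km/s.
Transfer-orbit speed at r₂: v_a = √[μ(2/r₂ − 1/a_t)] = 7.0871 km/s.
Second burn Δv₂ = |v₂ − v_a| = 4.3679 km/s.
Total Δv = Δv₁ + Δv₂ = 10.77 km/s.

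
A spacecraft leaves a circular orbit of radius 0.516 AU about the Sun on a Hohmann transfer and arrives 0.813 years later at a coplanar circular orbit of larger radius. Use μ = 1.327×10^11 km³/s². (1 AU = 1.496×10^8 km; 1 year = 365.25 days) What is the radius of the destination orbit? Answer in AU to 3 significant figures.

r₂ = 2.25 AU

In km: r₁ = 0.516 × 1.496×10^8 = 7.71936×10^7 km.
Transfer time t = 0.813 years × 365.25 × 86400 s = 2.56563288×10^7 s, and t = π√(a_t³/μ).
So a_t = (μ t²/π²)^(1/3) = (1.327×10^11 × (2.56563288×10^7)² / π²)^(1/3) = 2.0685×10^8 km.
Since a_t = (r₁ + r₂)/2, r₂ = 2a_t − r₁ = 2×2.0685×10^8 − 7.71936×10^7 = 3.365064×10^8 km.
In AU: r₂ = 3.365064×10^8 / 1.496×10^8 = 2.25 AU.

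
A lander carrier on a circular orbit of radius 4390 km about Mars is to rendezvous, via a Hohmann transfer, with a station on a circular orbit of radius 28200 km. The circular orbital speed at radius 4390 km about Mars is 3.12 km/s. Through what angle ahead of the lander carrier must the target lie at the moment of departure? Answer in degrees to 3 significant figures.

φ = 101°

From the circular-orbit relation v² = μ/r at r = 4390 km: μ = v²r = (3.12)² × 4390 = 42734.0 km³/s².
Semi-major axis of the transfer orbit: a_t = (4390 + 28200)/2 = 16295 km.
The half-period of the transfer ellipse is t = π√(a_t³/μ) = 31611 s.
Target angular speed ω₂ = √(μ/r₂³) = 4.3653×10^-5 rad/s.
Angle swept by the target during transfer: ω₂·t = 1.3799 rad = 79.06°.
The lander carrier traverses 180° on the transfer ellipse, so the target must lead by 180° − 79.06° = 101°.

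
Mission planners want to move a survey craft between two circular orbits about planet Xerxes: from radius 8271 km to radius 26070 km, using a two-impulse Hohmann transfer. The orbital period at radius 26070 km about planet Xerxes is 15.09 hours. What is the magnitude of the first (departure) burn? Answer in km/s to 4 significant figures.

Δv₁ = 1.243 km/s

From Kepler's third law T² = 4π²r³/μ at r = 26070 km, T = 15.09 hours = 15.09 × 3600 s = 54324 s: μ = 4π²r³/T² = 2.37028×10^5 km³/s².
Transfer-ellipse semi-major axis a_t = (r₁ + r₂)/2 = (8271 + 26070)/2 = 17170.5 km.
Circular speed at r = 8271 km: v_c = √(μ/r) = 5.353 km/s.
Transfer-orbit speed at the same r (vis-viva, a = a_t): v_t = √[μ(2/r − 1/a_t)] = 6.596 km/s.
Δv₁ = |v_t − v_c| = |6.596 − 5.353| = 1.243 km/s.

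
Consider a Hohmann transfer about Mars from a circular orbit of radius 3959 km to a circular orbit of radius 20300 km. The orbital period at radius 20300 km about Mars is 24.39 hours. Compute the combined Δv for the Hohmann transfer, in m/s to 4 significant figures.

Δv = 1589 m/s

From Kepler's third law T² = 4π²r³/μ at r = 20300 km, T = 24.39 hours = 24.39 × 3600 s = 87804 s: μ = 4π²r³/T² = 42837.0 km³/s².
Semi-major axis of the transfer orbit: a_t = (3959 + 20300)/2 = 12129.5 km.
Circular speed at r₁: v₁ = √(μ/r₁) = √(42837.0/3959) = 3.289 km/s.
On the transfer ellipse at r₁, vis-viva equation gives v_p = √[μ(2/r₁ − 1/a_t)] = 4.255 km/s.
First burn Δv₁ = |v_p − v₁| = 0.9660 km/s.
Circular speed at r₂: v₂ = √(μ/r₂) = 1.45265 km/s.
Transfer-orbit speed at r₂: v_a = √[μ(2/r₂ − 1/a_t)] = 0.829914 km/s.
Second burn Δv₂ = |v₂ − v_a| = 0.6227 km/s.
Total Δv = Δv₁ + Δv₂ = 1.589 km/s.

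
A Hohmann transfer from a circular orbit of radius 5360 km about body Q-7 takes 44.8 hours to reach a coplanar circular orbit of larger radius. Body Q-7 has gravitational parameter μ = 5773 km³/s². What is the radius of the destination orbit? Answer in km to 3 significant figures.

r₂ = 44200 km

Transfer time t = 44.8 hours = 1.6128×10^5 s, and t = π√(a_t³/μ).
So a_t = (μ t²/π²)^(1/3) = (5773 × (1.6128×10^5)² / π²)^(1/3) = 24779 km.
Since a_t = (r₁ + r₂)/2, r₂ = 2a_t − r₁ = 2×24779 − 5360 = 44198 km.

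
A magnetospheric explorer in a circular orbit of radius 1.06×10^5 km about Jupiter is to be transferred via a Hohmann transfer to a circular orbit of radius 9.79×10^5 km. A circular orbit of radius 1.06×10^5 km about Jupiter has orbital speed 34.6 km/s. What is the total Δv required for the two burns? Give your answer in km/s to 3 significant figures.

From the circular-orbit relation v² = μ/r at r = 1.06×10^5 km: μ = v²r = (34.6)² × 1.06×10^5 = 1.26899×10^8 km³/s².
The Hohmann ellipse has a_t = (r₁ + r₂)/2 = 5.425×10^5 km.
Circular speed at r₁: v₁ = √(μ/r₁) = √(1.26899×10^8/1.060×10^5) = 34.60 km/s.
Transfer-orbit speed at r₁ (vis-viva): v_p = √[μ(2/r₁ − 1/a_t)] = 46.48 km/s.
First burn Δv₁ = |v_p − v₁| = 11.88 km/s.
At r₂, v₂ = √(μ/r₂) = 11.3851 km/s.
Transfer-orbit speed at r₂: v_a = √[μ(2/r₂ − 1/a_t)] = 5.03258 km/s.
Second burn Δv₂ = |v₂ − v_a| = 6.353 km/s.
Δv = Δv₁ + Δv₂ = 11.88 + 6.353 = 18.23 km/s.

Δv = 18.2 km/s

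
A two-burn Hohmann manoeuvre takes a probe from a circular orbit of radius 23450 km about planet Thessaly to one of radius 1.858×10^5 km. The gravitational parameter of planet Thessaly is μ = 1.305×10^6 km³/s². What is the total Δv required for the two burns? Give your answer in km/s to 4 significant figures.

Δv = 3.877 km/s

Transfer-ellipse semi-major axis a_t = (r₁ + r₂)/2 = (23450 + 1.858×10^5)/2 = 1.04625×10^5 km.
Circular speed at r₁: v₁ = √(μ/r₁) = √(1.305×10^6/23450) = 7.460 km/s.
Transfer-orbit speed at r₁ (v² = μ(2/r − 1/a)): v_p = √[μ(2/r₁ − 1/a_t)] = 9.941 km/s.
First burn Δv₁ = |v_p − v₁| = 2.481 km/s.
Circular speed at r₂: v₂ = √(μ/r₂) = 2.65022 km/s.
Transfer-orbit speed at r₂: v_a = √[μ(2/r₂ − 1/a_t)] = 1.25469 km/s.
Second burn Δv₂ = |v₂ − v_a| = 1.396 km/s.
Δv = Δv₁ + Δv₂ = 2.481 + 1.396 = 3.877 km/s.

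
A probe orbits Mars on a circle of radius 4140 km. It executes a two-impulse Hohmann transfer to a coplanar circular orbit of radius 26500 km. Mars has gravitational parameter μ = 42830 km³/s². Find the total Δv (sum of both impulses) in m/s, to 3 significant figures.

Δv = 1620 m/s

Semi-major axis of the transfer orbit: a_t = (4140 + 26500)/2 = 15320 km.
Circular speed at r₁: v₁ = √(μ/r₁) = √(42830/4140) = 3.216 km/s.
On the transfer ellipse at r₁, vis-viva equation gives v_p = √[μ(2/r₁ − 1/a_t)] = 4.230 km/s.
First burn Δv₁ = |v_p − v₁| = 1.014 km/s.
Circular speed at r₂: v₂ = √(μ/r₂) = 1.2713 km/s.
Transfer-orbit speed at r₂: v_a = √[μ(2/r₂ − 1/a_t)] = 0.66088 km/s.
Second burn Δv₂ = |v₂ − v_a| = 0.6104 km/s.
Total Δv = Δv₁ + Δv₂ = 1.624 km/s.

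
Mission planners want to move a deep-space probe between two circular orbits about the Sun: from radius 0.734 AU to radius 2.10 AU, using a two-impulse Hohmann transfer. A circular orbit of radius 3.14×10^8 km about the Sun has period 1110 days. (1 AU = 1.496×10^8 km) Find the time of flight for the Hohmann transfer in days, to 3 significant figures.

t = 308 days

From Kepler's third law T² = 4π²r³/μ at r = 3.14×10^8 km, T = 1110 days = 1110 × 86400 s = 9.5904×10^7 s: μ = 4π²r³/T² = 1.32885×10^11 km³/s².
In km: r₁ = 0.734 × 1.496×10^8 = 1.098064×10^8 km; r₂ = 2.10 × 1.496×10^8 = 3.1416×10^8 km.
The Hohmann ellipse has a_t = (r₁ + r₂)/2 = 2.119832×10^8 km.
Transfer time t = π√(a_t³/μ) = π√((2.119832×10^8)³ / 1.32885×10^11) = 2.660×10^7 s.
Converting: 2.660×10^7 s ÷ 86400 s/day = 308 days.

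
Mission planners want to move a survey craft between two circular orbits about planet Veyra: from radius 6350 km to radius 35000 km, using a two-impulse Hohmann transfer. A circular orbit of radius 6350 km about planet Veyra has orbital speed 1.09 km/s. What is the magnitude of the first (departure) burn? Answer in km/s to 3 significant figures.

Δv₁ = 0.328 km/s

From the circular-orbit relation v² = μ/r at r = 6350 km: μ = v²r = (1.09)² × 6350 = 7544.44 km³/s².
The Hohmann ellipse has a_t = (r₁ + r₂)/2 = 20675 km.
On the circular orbit at r = 6350 km, v_c = √(μ/r) = 1.0900 km/s.
Transfer-orbit speed at the same r (vis-viva, a = a_t): v_t = √[μ(2/r − 1/a_t)] = 1.4182 km/s.
Δv₁ = |v_t − v_c| = |1.4182 − 1.0900| = 0.3282 km/s.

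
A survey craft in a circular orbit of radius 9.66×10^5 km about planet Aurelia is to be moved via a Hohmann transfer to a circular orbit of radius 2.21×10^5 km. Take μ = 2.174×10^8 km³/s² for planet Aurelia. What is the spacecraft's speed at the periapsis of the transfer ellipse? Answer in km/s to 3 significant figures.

v = 40.0 km/s

The Hohmann ellipse has a_t = (r₁ + r₂)/2 = 5.935×10^5 km.
At periapsis, r = 2.210×10^5 km.
Applying v² = μ(2/r − 1/a_t): v = 40.01 km/s.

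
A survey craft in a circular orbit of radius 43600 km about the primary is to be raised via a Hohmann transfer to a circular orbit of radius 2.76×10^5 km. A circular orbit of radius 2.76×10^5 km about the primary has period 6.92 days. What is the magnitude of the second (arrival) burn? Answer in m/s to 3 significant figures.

Δv₂ = 1390 m/s

From Kepler's third law T² = 4π²r³/μ at r = 2.76×10^5 km, T = 6.92 days = 6.92 × 86400 s = 5.97888×10^5 s: μ = 4π²r³/T² = 2.32192×10^6 km³/s².
The Hohmann ellipse has a_t = (r₁ + r₂)/2 = 1.598×10^5 km.
Circular speed at r = 2.760×10^5 km: v_c = √(μ/r) = 2.900 km/s.
Transfer-orbit speed at the same r (vis-viva, a = a_t): v_t = √[μ(2/r − 1/a_t)] = 1.515 km/s.
Δv₂ = |v_t − v_c| = |1.515 − 2.900| = 1.385 km/s.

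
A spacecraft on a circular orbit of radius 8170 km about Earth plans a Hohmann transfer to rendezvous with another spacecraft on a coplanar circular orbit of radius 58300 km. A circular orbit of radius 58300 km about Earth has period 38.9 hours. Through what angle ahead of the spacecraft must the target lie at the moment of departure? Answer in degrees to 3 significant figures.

φ = 103°

From Kepler's third law T² = 4π²r³/μ at r = 58300 km, T = 38.9 hours = 38.9 × 3600 s = 1.4004×10^5 s: μ = 4π²r³/T² = 3.98897×10^5 km³/s².
The Hohmann ellipse has a_t = (r₁ + r₂)/2 = 33235 km.
Transfer time t = π√(a_t³/μ) = 30138 s.
Target angular speed ω₂ = √(μ/r₂³) = 4.4867×10^-5 rad/s.
Angle swept by the target during transfer: ω₂·t = 1.3522 rad = 77.48°.
The spacecraft traverses 180° on the transfer ellipse, so the target must lead by 180° − 77.48° = 103°.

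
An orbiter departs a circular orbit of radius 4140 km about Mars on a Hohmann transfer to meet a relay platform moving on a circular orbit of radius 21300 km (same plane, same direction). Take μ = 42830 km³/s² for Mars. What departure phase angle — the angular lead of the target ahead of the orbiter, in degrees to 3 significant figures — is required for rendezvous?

φ = 96.9°

Semi-major axis of the transfer orbit: a_t = (4140 + 21300)/2 = 12720 km.
The half-period of the transfer ellipse is t = π√(a_t³/μ) = 21777 s.
Target angular speed ω₂ = √(μ/r₂³) = 6.6574×10^-5 rad/s.
Angle swept by the target during transfer: ω₂·t = 1.4498 rad = 83.07°.
The orbiter traverses 180° on the transfer ellipse, so the target must lead by 180° − 83.07° = 96.9°.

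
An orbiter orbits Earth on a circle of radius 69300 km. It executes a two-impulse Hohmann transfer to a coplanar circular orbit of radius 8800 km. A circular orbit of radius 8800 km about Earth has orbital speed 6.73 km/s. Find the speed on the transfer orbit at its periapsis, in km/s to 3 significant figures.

From the circular-orbit relation v² = μ/r at r = 8800 km: μ = v²r = (6.73)² × 8800 = 3.98578×10^5 km³/s².
The Hohmann ellipse has a_t = (r₁ + r₂)/2 = 39050 km.
The periapsis of the transfer ellipse is at r = 8800 km.
From the vis-viva equation, v = √[μ(2/r − 1/a_t)] = 8.965 km/s.

v = 8.97 km/s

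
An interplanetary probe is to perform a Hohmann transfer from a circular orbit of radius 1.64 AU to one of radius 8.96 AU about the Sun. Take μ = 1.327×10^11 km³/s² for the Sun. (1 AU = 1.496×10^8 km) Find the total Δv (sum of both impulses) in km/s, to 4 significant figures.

Δv = 11.40 km/s

In km: r₁ = 1.64 × 1.496×10^8 = 2.45344×10^8 km; r₂ = 8.96 × 1.496×10^8 = 1.340416×10^9 km.
Semi-major axis of the transfer orbit: a_t = (2.45344×10^8 + 1.340416×10^9)/2 = 7.9288×10^8 km.
Circular speed at r₁: v₁ = √(μ/r₁) = √(1.327×10^11/2.45344×10^8) = 23.257 km/s.
On the transfer ellipse at r₁, vis-viva equation gives v_p = √[μ(2/r₁ − 1/a_t)] = 30.239 km/s.
First burn Δv₁ = |v_p − v₁| = 6.982 km/s.
At r₂, v₂ = √(μ/r₂) = 9.950 km/s.
Transfer-orbit speed at r₂: v_a = √[μ(2/r₂ − 1/a_t)] = 5.535 km/s.
Second burn Δv₂ = |v₂ − v_a| = 4.415 km/s.
Total Δv = Δv₁ + Δv₂ = 11.40 km/s.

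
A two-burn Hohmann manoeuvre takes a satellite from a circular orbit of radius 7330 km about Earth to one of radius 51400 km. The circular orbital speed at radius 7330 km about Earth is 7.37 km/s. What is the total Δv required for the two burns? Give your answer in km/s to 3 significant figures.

Δv = 3.77 km/s

From the circular-orbit relation v² = μ/r at r = 7330 km: μ = v²r = (7.37)² × 7330 = 3.98143×10^5 km³/s².
Semi-major axis of the transfer orbit: a_t = (7330 + 51400)/2 = 29365 km.
At r₁ the circular-orbit speed is v₁ = √(μ/r₁) = 7.3700 km/s.
On the transfer ellipse at r₁, vis-viva equation gives v_p = √[μ(2/r₁ − 1/a_t)] = 9.7507 km/s.
First burn Δv₁ = |v_p − v₁| = 2.3807 km/s.
Circular speed at r₂: v₂ = √(μ/r₂) = 2.783158 km/s.
Transfer-orbit speed at r₂: v_a = √[μ(2/r₂ − 1/a_t)] = 1.390513 km/s.
Second burn Δv₂ = |v₂ − v_a| = 1.3926 km/s.
Δv = Δv₁ + Δv₂ = 2.3807 + 1.3926 = 3.773 km/s.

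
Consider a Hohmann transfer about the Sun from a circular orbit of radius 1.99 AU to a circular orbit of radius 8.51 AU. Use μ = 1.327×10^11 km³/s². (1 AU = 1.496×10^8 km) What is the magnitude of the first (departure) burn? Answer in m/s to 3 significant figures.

In km: r₁ = 1.99 × 1.496×10^8 = 2.97704×10^8 km; r₂ = 8.51 × 1.496×10^8 = 1.273096×10^9 km.
Transfer-ellipse semi-major axis a_t = (r₁ + r₂)/2 = (2.97704×10^8 + 1.273096×10^9)/2 = 7.854×10^8 km.
Circular speed at r = 2.97704×10^8 km: v_c = √(μ/r) = 21.113 km/s.
Vis-viva on the transfer ellipse at r = 2.97704×10^8 km gives v_t = √[μ(2/r − 1/a_t)] = 26.880 km/s.
Δv₁ = |v_t − v_c| = |26.880 − 21.113| = 5.767 km/s.

Δv₁ = 5770 m/s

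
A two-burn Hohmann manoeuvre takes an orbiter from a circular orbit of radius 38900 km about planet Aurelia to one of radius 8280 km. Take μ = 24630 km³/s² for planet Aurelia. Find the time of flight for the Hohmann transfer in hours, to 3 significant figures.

t = 20.1 hours

Semi-major axis of the transfer orbit: a_t = (38900 + 8280)/2 = 23590 km.
Transfer time t = π√(a_t³/μ) = π√((23590)³ / 24630) = 72530 s.
Converting: 72530 s ÷ 3600 s/hour = 20.1 hours.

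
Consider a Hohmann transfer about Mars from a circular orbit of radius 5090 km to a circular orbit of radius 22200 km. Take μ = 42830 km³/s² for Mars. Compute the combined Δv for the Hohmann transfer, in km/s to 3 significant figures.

Δv = 1.34 km/s

The Hohmann ellipse has a_t = (r₁ + r₂)/2 = 13645 km.
At r₁ the circular-orbit speed is v₁ = √(μ/r₁) = 2.9008 km/s.
On the transfer ellipse at r₁, vis-viva gives v_p = √[μ(2/r₁ − 1/a_t)] = 3.7000 km/s.
First burn Δv₁ = |v_p − v₁| = 0.7992 km/s.
At r₂, v₂ = √(μ/r₂) = 1.38898 km/s.
Transfer-orbit speed at r₂: v_a = √[μ(2/r₂ − 1/a_t)] = 0.848339 km/s.
Second burn Δv₂ = |v₂ − v_a| = 0.5406 km/s.
Total Δv = Δv₁ + Δv₂ = 1.340 km/s.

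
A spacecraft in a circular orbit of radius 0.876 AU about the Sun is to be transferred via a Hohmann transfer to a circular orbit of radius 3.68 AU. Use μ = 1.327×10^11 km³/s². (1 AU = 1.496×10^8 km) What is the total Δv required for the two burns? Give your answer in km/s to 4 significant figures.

Δv = 14.52 km/s

In km: r₁ = 0.876 × 1.496×10^8 = 1.310496×10^8 km; r₂ = 3.68 × 1.496×10^8 = 5.50528×10^8 km.
Semi-major axis of the transfer orbit: a_t = (1.310496×10^8 + 5.50528×10^8)/2 = 3.407888×10^8 km.
Circular speed at r₁: v₁ = √(μ/r₁) = √(1.327×10^11/1.310496×10^8) = 31.821 km/s.
Transfer-orbit speed at r₁ (vis-viva): v_p = √[μ(2/r₁ − 1/a_t)] = 40.445 km/s.
First burn Δv₁ = |v_p − v₁| = 8.624 km/s.
At r₂, v₂ = √(μ/r₂) = 15.526 km/s.
Transfer-orbit speed at r₂: v_a = √[μ(2/r₂ − 1/a_t)] = 9.6277 km/s.
Second burn Δv₂ = |v₂ − v_a| = 5.898 km/s.
Total Δv = Δv₁ + Δv₂ = 14.52 km/s.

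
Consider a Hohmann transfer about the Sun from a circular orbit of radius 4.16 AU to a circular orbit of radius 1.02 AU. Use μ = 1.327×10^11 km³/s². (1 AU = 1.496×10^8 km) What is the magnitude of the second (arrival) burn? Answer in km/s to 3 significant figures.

In km: r₁ = 4.16 × 1.496×10^8 = 6.22336×10^8 km; r₂ = 1.02 × 1.496×10^8 = 1.52592×10^8 km.
The Hohmann ellipse has a_t = (r₁ + r₂)/2 = 3.87464×10^8 km.
Circular speed at r = 1.52592×10^8 km: v_c = √(μ/r) = 29.490 km/s.
Vis-viva on the transfer ellipse at r = 1.52592×10^8 km gives v_t = √[μ(2/r − 1/a_t)] = 37.374 km/s.
Δv₂ = |v_t − v_c| = |37.374 − 29.490| = 7.884 km/s.

Δv₂ = 7.88 km/s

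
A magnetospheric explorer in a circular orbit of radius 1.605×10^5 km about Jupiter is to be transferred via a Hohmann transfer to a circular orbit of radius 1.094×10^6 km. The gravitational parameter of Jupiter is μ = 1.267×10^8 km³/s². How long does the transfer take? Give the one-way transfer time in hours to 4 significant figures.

t = 38.51 hours

Transfer-ellipse semi-major axis a_t = (r₁ + r₂)/2 = (1.605×10^5 + 1.094×10^6)/2 = 6.2725×10^5 km.
Transfer time t = π√(a_t³/μ) = π√((6.2725×10^5)³ / 1.267×10^8) = 1.3865×10^5 s.
Converting: 1.3865×10^5 s ÷ 3600 s/hour = 38.51 hours.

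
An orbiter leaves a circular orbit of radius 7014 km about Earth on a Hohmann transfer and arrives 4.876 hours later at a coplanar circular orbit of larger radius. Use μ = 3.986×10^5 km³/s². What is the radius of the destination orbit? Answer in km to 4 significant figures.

Transfer time t = 4.876 hours = 17553.6 s, and t = π√(a_t³/μ).
So a_t = (μ t²/π²)^(1/3) = (3.986×10^5 × (17553.6)² / π²)^(1/3) = 23173 km.
Since a_t = (r₁ + r₂)/2, r₂ = 2a_t − r₁ = 2×23173 − 7014 = 39332 km.

r₂ = 39330 km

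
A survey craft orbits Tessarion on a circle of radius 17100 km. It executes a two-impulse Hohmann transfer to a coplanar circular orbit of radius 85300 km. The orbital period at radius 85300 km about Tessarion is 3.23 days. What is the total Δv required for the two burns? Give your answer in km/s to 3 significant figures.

From Kepler's third law T² = 4π²r³/μ at r = 85300 km, T = 3.23 days = 3.23 × 86400 s = 2.79072×10^5 s: μ = 4π²r³/T² = 3.14611×10^5 km³/s².
Transfer-ellipse semi-major axis a_t = (r₁ + r₂)/2 = (17100 + 85300)/2 = 51200 km.
At r₁ the circular-orbit speed is v₁ = √(μ/r₁) = 4.289 km/s.
On the transfer ellipse at r₁, vis-viva equation gives v_p = √[μ(2/r₁ − 1/a_t)] = 5.536 km/s.
First burn Δv₁ = |v_p − v₁| = 1.247 km/s.
Circular speed at r₂: v₂ = √(μ/r₂) = 1.9205 km/s.
Transfer-orbit speed at r₂: v_a = √[μ(2/r₂ − 1/a_t)] = 1.1099 km/s.
Second burn Δv₂ = |v₂ − v_a| = 0.8106 km/s.
Δv = Δv₁ + Δv₂ = 1.247 + 0.8106 = 2.058 km/s.

Δv = 2.06 km/s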